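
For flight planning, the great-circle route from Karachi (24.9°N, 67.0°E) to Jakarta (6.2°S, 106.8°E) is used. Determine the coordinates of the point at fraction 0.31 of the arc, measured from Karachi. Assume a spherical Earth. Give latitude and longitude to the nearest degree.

Write both endpoints as unit vectors p₁, p₂ with components (cos φ cos λ, cos φ sin λ, sin φ).
The central angle between the endpoints is δ = arccos(p₁·p₂) ≈ 0.867 rad (49.7°).
Interpolate at f = 0.31 with slerp weights a = sin((1−f)δ)/sin δ ≈ 0.739, b = sin(fδ)/sin δ ≈ 0.348.
p = a·p₁ + b·p₂ ≈ (0.162, 0.948, 0.273); φ = arcsin(p_z) ≈ 15.87°, λ = atan2(p_y, p_x) ≈ 80.32°.

≈ 16°N, 80°E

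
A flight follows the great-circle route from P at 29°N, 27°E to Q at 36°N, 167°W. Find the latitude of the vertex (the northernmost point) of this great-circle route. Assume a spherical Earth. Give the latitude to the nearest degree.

≈ 79°N

The great circle lies in the plane with unit normal n̂ = (p₁ × p₂)/|p₁ × p₂|.
Here n̂_z ≈ +0.187; the vertex latitude is φ_max = arccos|n̂_z| ≈ 79.2°.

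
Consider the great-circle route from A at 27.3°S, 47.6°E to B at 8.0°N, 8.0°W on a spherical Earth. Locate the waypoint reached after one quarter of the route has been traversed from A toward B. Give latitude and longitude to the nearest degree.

Write both endpoints as unit vectors p₁, p₂ with components (cos φ cos λ, cos φ sin λ, sin φ).
The central angle between the endpoints is δ = arccos(p₁·p₂) ≈ 1.123 rad (64.3°).
Interpolate at f = 1/4 with slerp weights a = sin((1−f)δ)/sin δ ≈ 0.828, b = sin(fδ)/sin δ ≈ 0.307.
p = a·p₁ + b·p₂ ≈ (0.797, 0.501, -0.337); φ = arcsin(p_z) ≈ -19.69°, λ = atan2(p_y, p_x) ≈ 32.13°.

≈ 20°S, 32°E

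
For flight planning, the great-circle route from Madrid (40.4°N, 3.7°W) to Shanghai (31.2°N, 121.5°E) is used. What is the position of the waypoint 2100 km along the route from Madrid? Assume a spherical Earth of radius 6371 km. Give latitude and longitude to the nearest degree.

≈ (52°N, 18°E)

Convert each endpoint to a unit vector on the sphere (x = cos φ cos λ, y = cos φ sin λ, z = sin φ).
The central angle between the endpoints is δ = arccos(p₁·p₂) ≈ 1.611 rad (92.3°). The total great-circle distance is δ·R ≈ 1.611 × 6371 ≈ 10261 km, so the target fraction is f = 2100/10261 ≈ 0.205.
Interpolate at f ≈ 0.205 with slerp weights a = sin((1−f)δ)/sin δ ≈ 0.959, b = sin(fδ)/sin δ ≈ 0.324.
p = a·p₁ + b·p₂ ≈ (0.584, 0.189, 0.789); φ = arcsin(p_z) ≈ 52.13°, λ = atan2(p_y, p_x) ≈ 17.94°.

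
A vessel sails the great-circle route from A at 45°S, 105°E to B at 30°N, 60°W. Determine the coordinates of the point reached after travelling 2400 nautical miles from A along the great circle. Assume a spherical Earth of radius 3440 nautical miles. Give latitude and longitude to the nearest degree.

≈ 61°S, 41°E

Write both endpoints as unit vectors p₁, p₂ with components (cos φ cos λ, cos φ sin λ, sin φ).
The central angle between the endpoints is δ = arccos(p₁·p₂) ≈ 2.809 rad (160.9°). The total great-circle distance is δ·R ≈ 2.809 × 3440 ≈ 9661 nmi, so the target fraction is f = 2400/9661 ≈ 0.248.
Interpolate at f ≈ 0.248 with slerp weights a = sin((1−f)δ)/sin δ ≈ 2.624, b = sin(fδ)/sin δ ≈ 1.965.
p = a·p₁ + b·p₂ ≈ (0.371, 0.318, -0.873); φ = arcsin(p_z) ≈ -60.76°, λ = atan2(p_y, p_x) ≈ 40.62°.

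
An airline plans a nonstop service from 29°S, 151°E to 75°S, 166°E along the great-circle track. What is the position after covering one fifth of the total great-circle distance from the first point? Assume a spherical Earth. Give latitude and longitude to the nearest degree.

≈ 38°S, 152°E

The haversine formula gives a central angle δ ≈ 0.814 rad (46.6°) between the endpoints.
Interpolate at f = 1/5 with slerp weights a = sin((1−f)δ)/sin δ ≈ 0.834, b = sin(fδ)/sin δ ≈ 0.223.
p = a·p₁ + b·p₂ ≈ (-0.694, 0.367, -0.619); φ = arcsin(p_z) ≈ -38.28°, λ = atan2(p_y, p_x) ≈ 152.09°.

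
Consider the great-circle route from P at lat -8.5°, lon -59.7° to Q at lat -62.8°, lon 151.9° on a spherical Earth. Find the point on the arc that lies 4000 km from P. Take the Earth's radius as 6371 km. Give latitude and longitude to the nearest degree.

≈ lat -43°, lon -71°

Convert each endpoint to a unit vector on the sphere (x = cos φ cos λ, y = cos φ sin λ, z = sin φ).
The central angle between the endpoints is δ = arccos(p₁·p₂) ≈ 1.827 rad (104.7°). The total great-circle distance is δ·R ≈ 1.827 × 6371 ≈ 11641 km, so the target fraction is f = 4000/11641 ≈ 0.344.
Interpolate at f ≈ 0.344 with slerp weights a = sin((1−f)δ)/sin δ ≈ 0.963, b = sin(fδ)/sin δ ≈ 0.607.
p = a·p₁ + b·p₂ ≈ (0.236, -0.692, -0.682); φ = arcsin(p_z) ≈ -43.04°, λ = atan2(p_y, p_x) ≈ -71.18°.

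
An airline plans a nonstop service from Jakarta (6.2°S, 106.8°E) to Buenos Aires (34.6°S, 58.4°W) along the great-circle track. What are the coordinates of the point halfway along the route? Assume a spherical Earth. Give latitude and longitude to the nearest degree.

Convert each endpoint to a unit vector on the sphere (x = cos φ cos λ, y = cos φ sin λ, z = sin φ).
The central angle between the endpoints is δ = arccos(p₁·p₂) ≈ 2.389 rad (136.9°).
Interpolate at f = 1/2 with slerp weights a = sin((1−f)δ)/sin δ ≈ 1.360, b = sin(fδ)/sin δ ≈ 1.360.
p = a·p₁ + b·p₂ ≈ (0.196, 0.341, -0.919); φ = arcsin(p_z) ≈ -66.84°, λ = atan2(p_y, p_x) ≈ 60.13°.

≈ (67°S, 60°E)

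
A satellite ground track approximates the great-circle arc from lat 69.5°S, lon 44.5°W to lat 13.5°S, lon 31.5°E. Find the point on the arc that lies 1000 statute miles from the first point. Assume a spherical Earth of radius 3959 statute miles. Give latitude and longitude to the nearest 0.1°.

The haversine formula gives a central angle δ ≈ 1.265 rad (72.5°) between the endpoints. The total great-circle distance is δ·R ≈ 1.265 × 3959 ≈ 5008 mi, so the target fraction is f = 1000/5008 ≈ 0.200.
Interpolate at f ≈ 0.200 with slerp weights a = sin((1−f)δ)/sin δ ≈ 0.889, b = sin(fδ)/sin δ ≈ 0.262.
p = a·p₁ + b·p₂ ≈ (0.439, -0.085, -0.894); φ = arcsin(p_z) ≈ -63.41°, λ = atan2(p_y, p_x) ≈ -10.97°.

≈ lat 63.4°S, lon 11.0°W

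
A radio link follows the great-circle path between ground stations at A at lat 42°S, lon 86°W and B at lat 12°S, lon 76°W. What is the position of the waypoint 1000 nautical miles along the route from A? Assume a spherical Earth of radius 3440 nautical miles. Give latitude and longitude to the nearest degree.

≈ lat 26°S, lon 80°W

The haversine formula gives a central angle δ ≈ 0.545 rad (31.2°) between the endpoints. The total great-circle distance is δ·R ≈ 0.545 × 3440 ≈ 1876 nmi, so the target fraction is f = 1000/1876 ≈ 0.533.
Interpolate at f ≈ 0.533 with slerp weights a = sin((1−f)δ)/sin δ ≈ 0.486, b = sin(fδ)/sin δ ≈ 0.553.
p = a·p₁ + b·p₂ ≈ (0.156, -0.884, -0.440); φ = arcsin(p_z) ≈ -26.09°, λ = atan2(p_y, p_x) ≈ -80.00°.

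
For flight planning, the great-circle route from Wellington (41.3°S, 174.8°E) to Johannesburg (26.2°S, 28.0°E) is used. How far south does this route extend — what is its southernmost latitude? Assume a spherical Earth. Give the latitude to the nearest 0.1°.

The great circle lies in the plane with unit normal n̂ = (p₁ × p₂)/|p₁ × p₂|.
Here n̂_z ≈ -0.384; the vertex latitude is φ_max = arccos|n̂_z| ≈ 67.4°.
Check via Clairaut: cos φ_max = |cos φ₁| · sin C = cos(41.3°)·sin(149.3°) ≈ 0.384, again giving ≈ 67.4°.

≈ 67.4°S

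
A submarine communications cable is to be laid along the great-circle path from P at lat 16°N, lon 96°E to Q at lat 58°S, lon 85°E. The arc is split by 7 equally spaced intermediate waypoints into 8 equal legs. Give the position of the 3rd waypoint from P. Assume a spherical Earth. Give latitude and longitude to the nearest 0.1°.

The haversine formula gives a central angle δ ≈ 1.301 rad (74.6°) between the endpoints.
Interpolate at f = 3/8 with slerp weights a = sin((1−f)δ)/sin δ ≈ 0.754, b = sin(fδ)/sin δ ≈ 0.486.
p = a·p₁ + b·p₂ ≈ (-0.053, 0.977, -0.205); φ = arcsin(p_z) ≈ -11.81°, λ = atan2(p_y, p_x) ≈ 93.12°.

≈ lat 11.8°S, lon 93.1°E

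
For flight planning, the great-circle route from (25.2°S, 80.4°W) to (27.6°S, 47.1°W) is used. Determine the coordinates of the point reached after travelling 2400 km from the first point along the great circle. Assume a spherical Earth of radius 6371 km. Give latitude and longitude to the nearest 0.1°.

Write both endpoints as unit vectors p₁, p₂ with components (cos φ cos λ, cos φ sin λ, sin φ).
The central angle between the endpoints is δ = arccos(p₁·p₂) ≈ 0.521 rad (29.8°). The total great-circle distance is δ·R ≈ 0.521 × 6371 ≈ 3317 km, so the target fraction is f = 2400/3317 ≈ 0.723.
Interpolate at f ≈ 0.723 with slerp weights a = sin((1−f)δ)/sin δ ≈ 0.288, b = sin(fδ)/sin δ ≈ 0.739.
p = a·p₁ + b·p₂ ≈ (0.490, -0.737, -0.465); φ = arcsin(p_z) ≈ -27.74°, λ = atan2(p_y, p_x) ≈ -56.42°.

≈ (27.7°S, 56.4°W)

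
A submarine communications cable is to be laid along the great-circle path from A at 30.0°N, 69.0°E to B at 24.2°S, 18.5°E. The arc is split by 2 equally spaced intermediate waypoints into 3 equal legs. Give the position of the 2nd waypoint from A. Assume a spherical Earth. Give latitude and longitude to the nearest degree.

Convert each endpoint to a unit vector on the sphere (x = cos φ cos λ, y = cos φ sin λ, z = sin φ).
The central angle between the endpoints is δ = arccos(p₁·p₂) ≈ 1.269 rad (72.7°).
Interpolate at f = 2/3 with slerp weights a = sin((1−f)δ)/sin δ ≈ 0.430, b = sin(fδ)/sin δ ≈ 0.784.
p = a·p₁ + b·p₂ ≈ (0.812, 0.574, -0.106); φ = arcsin(p_z) ≈ -6.11°, λ = atan2(p_y, p_x) ≈ 35.29°.

≈ 6°S, 35°E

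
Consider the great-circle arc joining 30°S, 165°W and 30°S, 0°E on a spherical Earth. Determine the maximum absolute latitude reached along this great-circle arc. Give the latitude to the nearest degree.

≈ 77°S

The great circle lies in the plane with unit normal n̂ = (p₁ × p₂)/|p₁ × p₂|.
Here n̂_z ≈ +0.221; the vertex latitude is φ_max = arccos|n̂_z| ≈ 77.3°.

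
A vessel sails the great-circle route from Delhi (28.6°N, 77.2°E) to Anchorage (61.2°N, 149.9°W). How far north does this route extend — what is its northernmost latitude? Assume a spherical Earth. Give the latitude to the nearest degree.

≈ 72°N

The great circle lies in the plane with unit normal n̂ = (p₁ × p₂)/|p₁ × p₂|.
Here n̂_z ≈ +0.313; the vertex latitude is φ_max = arccos|n̂_z| ≈ 71.8°.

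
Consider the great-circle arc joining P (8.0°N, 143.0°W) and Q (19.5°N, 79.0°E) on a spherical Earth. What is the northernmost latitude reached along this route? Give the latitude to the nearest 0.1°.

The great circle lies in the plane with unit normal n̂ = (p₁ × p₂)/|p₁ × p₂|.
Here n̂_z ≈ -0.819; the vertex latitude is φ_max = arccos|n̂_z| ≈ 35.0°.

≈ 35.0°N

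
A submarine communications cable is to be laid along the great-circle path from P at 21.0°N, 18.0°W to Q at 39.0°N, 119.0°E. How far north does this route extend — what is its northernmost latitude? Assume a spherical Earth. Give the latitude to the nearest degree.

The great circle lies in the plane with unit normal n̂ = (p₁ × p₂)/|p₁ × p₂|.
Here n̂_z ≈ +0.520; the vertex latitude is φ_max = arccos|n̂_z| ≈ 58.7°.
Check via Clairaut: cos φ_max = |cos φ₁| · sin C = cos(21.0°)·sin(33.8°) ≈ 0.520, again giving ≈ 58.7°.

≈ 59°N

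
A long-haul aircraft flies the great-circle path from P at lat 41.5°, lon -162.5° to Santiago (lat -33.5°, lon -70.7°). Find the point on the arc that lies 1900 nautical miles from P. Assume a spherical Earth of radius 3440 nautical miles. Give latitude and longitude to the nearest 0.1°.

Convert each endpoint to a unit vector on the sphere (x = cos φ cos λ, y = cos φ sin λ, z = sin φ).
The central angle between the endpoints is δ = arccos(p₁·p₂) ≈ 1.966 rad (112.7°). The total great-circle distance is δ·R ≈ 1.966 × 3440 ≈ 6764 nmi, so the target fraction is f = 1900/6764 ≈ 0.281.
Interpolate at f ≈ 0.281 with slerp weights a = sin((1−f)δ)/sin δ ≈ 1.070, b = sin(fδ)/sin δ ≈ 0.569.
p = a·p₁ + b·p₂ ≈ (-0.608, -0.689, 0.395); φ = arcsin(p_z) ≈ 23.29°, λ = atan2(p_y, p_x) ≈ -131.44°.

≈ lat 23.3°, lon -131.4°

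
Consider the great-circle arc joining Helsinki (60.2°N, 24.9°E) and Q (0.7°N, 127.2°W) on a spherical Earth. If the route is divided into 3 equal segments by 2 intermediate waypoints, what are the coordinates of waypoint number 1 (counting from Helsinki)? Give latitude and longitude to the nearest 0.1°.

Write both endpoints as unit vectors p₁, p₂ with components (cos φ cos λ, cos φ sin λ, sin φ).
The central angle between the endpoints is δ = arccos(p₁·p₂) ≈ 2.014 rad (115.4°).
Interpolate at f = 1/3 with slerp weights a = sin((1−f)δ)/sin δ ≈ 1.078, b = sin(fδ)/sin δ ≈ 0.688.
p = a·p₁ + b·p₂ ≈ (0.070, -0.323, 0.944); φ = arcsin(p_z) ≈ 70.72°, λ = atan2(p_y, p_x) ≈ -77.79°.

≈ (70.7°N, 77.8°W)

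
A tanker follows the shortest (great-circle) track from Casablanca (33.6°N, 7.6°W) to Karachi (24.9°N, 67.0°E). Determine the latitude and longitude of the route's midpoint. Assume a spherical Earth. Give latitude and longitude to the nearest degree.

≈ 35°N, 32°E

From cos δ = sin φ₁ sin φ₂ + cos φ₁ cos φ₂ cos Δλ, the central angle is δ ≈ 1.122 rad (64.3°).
Interpolate at f = 1/2 with slerp weights a = sin((1−f)δ)/sin δ ≈ 0.591, b = sin(fδ)/sin δ ≈ 0.591.
p = a·p₁ + b·p₂ ≈ (0.697, 0.428, 0.575); φ = arcsin(p_z) ≈ 35.13°, λ = atan2(p_y, p_x) ≈ 31.56°.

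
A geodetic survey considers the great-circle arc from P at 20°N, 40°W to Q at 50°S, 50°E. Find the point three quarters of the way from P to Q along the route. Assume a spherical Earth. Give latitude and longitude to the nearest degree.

From cos δ = sin φ₁ sin φ₂ + cos φ₁ cos φ₂ cos Δλ, the central angle is δ ≈ 1.836 rad (105.2°).
Interpolate at f = 3/4 with slerp weights a = sin((1−f)δ)/sin δ ≈ 0.459, b = sin(fδ)/sin δ ≈ 1.017.
p = a·p₁ + b·p₂ ≈ (0.751, 0.223, -0.622); φ = arcsin(p_z) ≈ -38.45°, λ = atan2(p_y, p_x) ≈ 16.57°.

≈ 38°S, 17°E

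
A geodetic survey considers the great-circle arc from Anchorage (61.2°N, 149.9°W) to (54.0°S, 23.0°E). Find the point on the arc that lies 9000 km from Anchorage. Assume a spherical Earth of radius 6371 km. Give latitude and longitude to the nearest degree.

Convert each endpoint to a unit vector on the sphere (x = cos φ cos λ, y = cos φ sin λ, z = sin φ).
The central angle between the endpoints is δ = arccos(p₁·p₂) ≈ 3.000 rad (171.9°). The total great-circle distance is δ·R ≈ 3.000 × 6371 ≈ 19111 km, so the target fraction is f = 9000/19111 ≈ 0.471.
Interpolate at f ≈ 0.471 with slerp weights a = sin((1−f)δ)/sin δ ≈ 7.068, b = sin(fδ)/sin δ ≈ 6.981.
p = a·p₁ + b·p₂ ≈ (0.831, -0.104, 0.546); φ = arcsin(p_z) ≈ 33.11°, λ = atan2(p_y, p_x) ≈ -7.16°.

≈ (33°N, 7°W)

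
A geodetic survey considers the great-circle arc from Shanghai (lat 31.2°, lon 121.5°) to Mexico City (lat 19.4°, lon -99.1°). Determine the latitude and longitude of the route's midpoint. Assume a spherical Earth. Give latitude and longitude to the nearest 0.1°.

From cos δ = sin φ₁ sin φ₂ + cos φ₁ cos φ₂ cos Δλ, the central angle is δ ≈ 2.027 rad (116.1°).
Interpolate at f = 1/2 with slerp weights a = sin((1−f)δ)/sin δ ≈ 0.945, b = sin(fδ)/sin δ ≈ 0.945.
p = a·p₁ + b·p₂ ≈ (-0.564, -0.191, 0.804); φ = arcsin(p_z) ≈ 53.49°, λ = atan2(p_y, p_x) ≈ -161.28°.

≈ lat 53.5°, lon -161.3°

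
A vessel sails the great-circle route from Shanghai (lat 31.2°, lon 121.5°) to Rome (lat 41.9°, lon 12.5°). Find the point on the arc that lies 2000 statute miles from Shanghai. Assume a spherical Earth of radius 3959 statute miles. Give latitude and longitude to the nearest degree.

Write both endpoints as unit vectors p₁, p₂ with components (cos φ cos λ, cos φ sin λ, sin φ).
The central angle between the endpoints is δ = arccos(p₁·p₂) ≈ 1.432 rad (82.0°). The total great-circle distance is δ·R ≈ 1.432 × 3959 ≈ 5668 mi, so the target fraction is f = 2000/5668 ≈ 0.353.
Interpolate at f ≈ 0.353 with slerp weights a = sin((1−f)δ)/sin δ ≈ 0.807, b = sin(fδ)/sin δ ≈ 0.489.
p = a·p₁ + b·p₂ ≈ (-0.006, 0.668, 0.745); φ = arcsin(p_z) ≈ 48.12°, λ = atan2(p_y, p_x) ≈ 90.49°.

≈ lat 48°, lon 90°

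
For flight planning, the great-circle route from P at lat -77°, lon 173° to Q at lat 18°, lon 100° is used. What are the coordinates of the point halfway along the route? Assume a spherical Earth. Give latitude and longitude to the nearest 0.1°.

Convert each endpoint to a unit vector on the sphere (x = cos φ cos λ, y = cos φ sin λ, z = sin φ).
The central angle between the endpoints is δ = arccos(p₁·p₂) ≈ 1.812 rad (103.8°).
Interpolate at f = 1/2 with slerp weights a = sin((1−f)δ)/sin δ ≈ 0.810, b = sin(fδ)/sin δ ≈ 0.810.
p = a·p₁ + b·p₂ ≈ (-0.315, 0.781, -0.539); φ = arcsin(p_z) ≈ -32.63°, λ = atan2(p_y, p_x) ≈ 111.95°.

≈ lat -32.6°, lon 111.9°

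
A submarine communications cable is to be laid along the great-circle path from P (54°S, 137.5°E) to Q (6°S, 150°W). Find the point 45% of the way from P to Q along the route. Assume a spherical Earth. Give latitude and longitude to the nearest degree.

Convert each endpoint to a unit vector on the sphere (x = cos φ cos λ, y = cos φ sin λ, z = sin φ).
The central angle between the endpoints is δ = arccos(p₁·p₂) ≈ 1.307 rad (74.9°).
Interpolate at f = 0.45 with slerp weights a = sin((1−f)δ)/sin δ ≈ 0.682, b = sin(fδ)/sin δ ≈ 0.575.
p = a·p₁ + b·p₂ ≈ (-0.791, -0.015, -0.612); φ = arcsin(p_z) ≈ -37.73°, λ = atan2(p_y, p_x) ≈ -178.92°.

≈ (38°S, 179°W)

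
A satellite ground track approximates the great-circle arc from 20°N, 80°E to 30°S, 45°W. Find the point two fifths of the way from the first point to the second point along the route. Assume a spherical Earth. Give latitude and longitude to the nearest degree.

Write both endpoints as unit vectors p₁, p₂ with components (cos φ cos λ, cos φ sin λ, sin φ).
The central angle between the endpoints is δ = arccos(p₁·p₂) ≈ 2.262 rad (129.6°).
Interpolate at f = 2/5 with slerp weights a = sin((1−f)δ)/sin δ ≈ 1.269, b = sin(fδ)/sin δ ≈ 1.021.
p = a·p₁ + b·p₂ ≈ (0.832, 0.549, -0.077); φ = arcsin(p_z) ≈ -4.39°, λ = atan2(p_y, p_x) ≈ 33.41°.

≈ 4°S, 33°E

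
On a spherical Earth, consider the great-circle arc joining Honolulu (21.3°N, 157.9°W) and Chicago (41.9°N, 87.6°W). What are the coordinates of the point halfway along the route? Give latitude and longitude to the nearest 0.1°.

Convert each endpoint to a unit vector on the sphere (x = cos φ cos λ, y = cos φ sin λ, z = sin φ).
The central angle between the endpoints is δ = arccos(p₁·p₂) ≈ 1.074 rad (61.6°).
Interpolate at f = 1/2 with slerp weights a = sin((1−f)δ)/sin δ ≈ 0.582, b = sin(fδ)/sin δ ≈ 0.582.
p = a·p₁ + b·p₂ ≈ (-0.484, -0.637, 0.600); φ = arcsin(p_z) ≈ 36.87°, λ = atan2(p_y, p_x) ≈ -127.25°.

≈ 36.9°N, 127.3°W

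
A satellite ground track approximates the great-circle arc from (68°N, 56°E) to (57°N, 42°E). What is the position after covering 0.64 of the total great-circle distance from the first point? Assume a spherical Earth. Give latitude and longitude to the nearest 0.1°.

≈ (61.1°N, 45.9°E)

Write both endpoints as unit vectors p₁, p₂ with components (cos φ cos λ, cos φ sin λ, sin φ).
The central angle between the endpoints is δ = arccos(p₁·p₂) ≈ 0.222 rad (12.7°).
Interpolate at f = 0.64 with slerp weights a = sin((1−f)δ)/sin δ ≈ 0.363, b = sin(fδ)/sin δ ≈ 0.643.
p = a·p₁ + b·p₂ ≈ (0.336, 0.347, 0.876); φ = arcsin(p_z) ≈ 61.11°, λ = atan2(p_y, p_x) ≈ 45.90°.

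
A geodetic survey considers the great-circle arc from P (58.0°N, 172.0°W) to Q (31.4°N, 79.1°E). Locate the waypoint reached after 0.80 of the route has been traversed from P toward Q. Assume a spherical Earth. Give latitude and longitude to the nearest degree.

Convert each endpoint to a unit vector on the sphere (x = cos φ cos λ, y = cos φ sin λ, z = sin φ).
The central angle between the endpoints is δ = arccos(p₁·p₂) ≈ 1.271 rad (72.8°).
Interpolate at f = 0.80 with slerp weights a = sin((1−f)δ)/sin δ ≈ 0.263, b = sin(fδ)/sin δ ≈ 0.890.
p = a·p₁ + b·p₂ ≈ (0.006, 0.727, 0.687); φ = arcsin(p_z) ≈ 43.39°, λ = atan2(p_y, p_x) ≈ 89.56°.

≈ (43°N, 90°E)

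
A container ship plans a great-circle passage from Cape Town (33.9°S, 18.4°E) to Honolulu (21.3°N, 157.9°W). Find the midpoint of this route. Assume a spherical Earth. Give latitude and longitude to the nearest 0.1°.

≈ 59.1°S, 130.5°W

Convert each endpoint to a unit vector on the sphere (x = cos φ cos λ, y = cos φ sin λ, z = sin φ).
The central angle between the endpoints is δ = arccos(p₁·p₂) ≈ 2.914 rad (167.0°).
Interpolate at f = 1/2 with slerp weights a = sin((1−f)δ)/sin δ ≈ 4.411, b = sin(fδ)/sin δ ≈ 4.411.
p = a·p₁ + b·p₂ ≈ (-0.334, -0.391, -0.858); φ = arcsin(p_z) ≈ -59.09°, λ = atan2(p_y, p_x) ≈ -130.52°.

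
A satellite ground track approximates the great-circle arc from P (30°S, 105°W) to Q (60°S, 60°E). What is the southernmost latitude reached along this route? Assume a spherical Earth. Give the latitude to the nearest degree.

≈ 84°S

The great circle lies in the plane with unit normal n̂ = (p₁ × p₂)/|p₁ × p₂|.
Here n̂_z ≈ +0.112; the vertex latitude is φ_max = arccos|n̂_z| ≈ 83.6°.
Check via Clairaut: cos φ_max = |cos φ₁| · sin C = cos(30.0°)·sin(172.6°) ≈ 0.112, again giving ≈ 83.6°.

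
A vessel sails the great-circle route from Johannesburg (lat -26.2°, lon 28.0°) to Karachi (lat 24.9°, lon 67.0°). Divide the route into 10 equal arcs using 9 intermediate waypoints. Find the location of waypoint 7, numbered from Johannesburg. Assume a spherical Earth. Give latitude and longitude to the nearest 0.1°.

From cos δ = sin φ₁ sin φ₂ + cos φ₁ cos φ₂ cos Δλ, the central angle is δ ≈ 1.108 rad (63.5°).
Interpolate at f = 7/10 with slerp weights a = sin((1−f)δ)/sin δ ≈ 0.365, b = sin(fδ)/sin δ ≈ 0.782.
p = a·p₁ + b·p₂ ≈ (0.566, 0.807, 0.168); φ = arcsin(p_z) ≈ 9.70°, λ = atan2(p_y, p_x) ≈ 54.94°.

≈ lat 9.7°, lon 54.9°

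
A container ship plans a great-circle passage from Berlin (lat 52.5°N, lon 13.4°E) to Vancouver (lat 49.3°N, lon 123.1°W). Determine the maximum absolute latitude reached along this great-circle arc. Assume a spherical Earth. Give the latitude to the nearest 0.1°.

≈ 73.3°N

The great circle lies in the plane with unit normal n̂ = (p₁ × p₂)/|p₁ × p₂|.
Here n̂_z ≈ -0.288; the vertex latitude is φ_max = arccos|n̂_z| ≈ 73.3°.
Check via Clairaut: cos φ_max = |cos φ₁| · sin C = cos(52.5°)·sin(28.2°) ≈ 0.288, again giving ≈ 73.3°.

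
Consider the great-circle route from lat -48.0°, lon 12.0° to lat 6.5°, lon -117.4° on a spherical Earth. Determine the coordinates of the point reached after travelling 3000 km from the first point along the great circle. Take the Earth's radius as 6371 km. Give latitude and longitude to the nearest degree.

≈ lat -53°, lon -30°

The haversine formula gives a central angle δ ≈ 2.101 rad (120.4°) between the endpoints. The total great-circle distance is δ·R ≈ 2.101 × 6371 ≈ 13388 km, so the target fraction is f = 3000/13388 ≈ 0.224.
Interpolate at f ≈ 0.224 with slerp weights a = sin((1−f)δ)/sin δ ≈ 1.157, b = sin(fδ)/sin δ ≈ 0.526.
p = a·p₁ + b·p₂ ≈ (0.517, -0.303, -0.801); φ = arcsin(p_z) ≈ -53.18°, λ = atan2(p_y, p_x) ≈ -30.37°.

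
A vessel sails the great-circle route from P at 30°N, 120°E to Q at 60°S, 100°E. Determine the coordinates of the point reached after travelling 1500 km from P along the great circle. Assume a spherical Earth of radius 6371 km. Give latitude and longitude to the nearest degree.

Convert each endpoint to a unit vector on the sphere (x = cos φ cos λ, y = cos φ sin λ, z = sin φ).
The central angle between the endpoints is δ = arccos(p₁·p₂) ≈ 1.597 rad (91.5°). The total great-circle distance is δ·R ≈ 1.597 × 6371 ≈ 10174 km, so the target fraction is f = 1500/10174 ≈ 0.147.
Interpolate at f ≈ 0.147 with slerp weights a = sin((1−f)δ)/sin δ ≈ 0.979, b = sin(fδ)/sin δ ≈ 0.233.
p = a·p₁ + b·p₂ ≈ (-0.444, 0.849, 0.287); φ = arcsin(p_z) ≈ 16.69°, λ = atan2(p_y, p_x) ≈ 117.61°.

≈ 17°N, 118°E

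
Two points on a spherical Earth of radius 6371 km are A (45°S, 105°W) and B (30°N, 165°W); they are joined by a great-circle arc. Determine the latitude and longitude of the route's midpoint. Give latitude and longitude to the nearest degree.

≈ (9°S, 138°W)

Convert each endpoint to a unit vector on the sphere (x = cos φ cos λ, y = cos φ sin λ, z = sin φ).
The central angle between the endpoints is δ = arccos(p₁·p₂) ≈ 1.618 rad (92.7°).
Interpolate at f = 1/2 with slerp weights a = sin((1−f)δ)/sin δ ≈ 0.724, b = sin(fδ)/sin δ ≈ 0.724.
p = a·p₁ + b·p₂ ≈ (-0.739, -0.657, -0.150); φ = arcsin(p_z) ≈ -8.63°, λ = atan2(p_y, p_x) ≈ -138.34°.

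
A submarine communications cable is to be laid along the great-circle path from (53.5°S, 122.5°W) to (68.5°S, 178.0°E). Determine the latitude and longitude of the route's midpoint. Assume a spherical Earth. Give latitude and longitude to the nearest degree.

≈ (64°S, 145°W)

Write both endpoints as unit vectors p₁, p₂ with components (cos φ cos λ, cos φ sin λ, sin φ).
The central angle between the endpoints is δ = arccos(p₁·p₂) ≈ 0.538 rad (30.8°).
Interpolate at f = 1/2 with slerp weights a = sin((1−f)δ)/sin δ ≈ 0.519, b = sin(fδ)/sin δ ≈ 0.519.
p = a·p₁ + b·p₂ ≈ (-0.356, -0.254, -0.900); φ = arcsin(p_z) ≈ -64.10°, λ = atan2(p_y, p_x) ≈ -144.52°.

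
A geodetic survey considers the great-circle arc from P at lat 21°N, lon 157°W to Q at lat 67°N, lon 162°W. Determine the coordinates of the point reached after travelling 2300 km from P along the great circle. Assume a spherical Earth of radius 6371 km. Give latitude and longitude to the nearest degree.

The haversine formula gives a central angle δ ≈ 0.805 rad (46.1°) between the endpoints. The total great-circle distance is δ·R ≈ 0.805 × 6371 ≈ 5127 km, so the target fraction is f = 2300/5127 ≈ 0.449.
Interpolate at f ≈ 0.449 with slerp weights a = sin((1−f)δ)/sin δ ≈ 0.596, b = sin(fδ)/sin δ ≈ 0.490.
p = a·p₁ + b·p₂ ≈ (-0.694, -0.276, 0.665); φ = arcsin(p_z) ≈ 41.66°, λ = atan2(p_y, p_x) ≈ -158.28°.

≈ lat 42°N, lon 158°W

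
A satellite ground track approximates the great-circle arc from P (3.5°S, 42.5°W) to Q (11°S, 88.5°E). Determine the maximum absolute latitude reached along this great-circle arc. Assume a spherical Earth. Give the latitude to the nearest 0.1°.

The great circle lies in the plane with unit normal n̂ = (p₁ × p₂)/|p₁ × p₂|.
Here n̂_z ≈ +0.953; the vertex latitude is φ_max = arccos|n̂_z| ≈ 17.6°.
Check via Clairaut: cos φ_max = |cos φ₁| · sin C = cos(3.5°)·sin(107.2°) ≈ 0.953, again giving ≈ 17.6°.

≈ 17.6°S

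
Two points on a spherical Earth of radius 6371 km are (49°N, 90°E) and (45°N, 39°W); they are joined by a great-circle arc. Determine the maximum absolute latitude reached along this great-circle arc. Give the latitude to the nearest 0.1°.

≈ 68.2°N

The great circle lies in the plane with unit normal n̂ = (p₁ × p₂)/|p₁ × p₂|.
Here n̂_z ≈ -0.372; the vertex latitude is φ_max = arccos|n̂_z| ≈ 68.2°.
Check via Clairaut: cos φ_max = |cos φ₁| · sin C = cos(49.0°)·sin(34.5°) ≈ 0.372, again giving ≈ 68.2°.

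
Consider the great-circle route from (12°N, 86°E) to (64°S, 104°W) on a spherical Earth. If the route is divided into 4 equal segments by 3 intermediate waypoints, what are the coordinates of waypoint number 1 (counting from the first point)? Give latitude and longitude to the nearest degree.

≈ (20°S, 89°E)

The haversine formula gives a central angle δ ≈ 2.226 rad (127.5°) between the endpoints.
Interpolate at f = 1/4 with slerp weights a = sin((1−f)δ)/sin δ ≈ 1.255, b = sin(fδ)/sin δ ≈ 0.666.
p = a·p₁ + b·p₂ ≈ (0.015, 0.941, -0.338); φ = arcsin(p_z) ≈ -19.74°, λ = atan2(p_y, p_x) ≈ 89.09°.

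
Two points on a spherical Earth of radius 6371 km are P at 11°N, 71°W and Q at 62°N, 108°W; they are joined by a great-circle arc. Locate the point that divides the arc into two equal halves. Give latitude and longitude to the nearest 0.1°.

≈ 37.8°N, 82.8°W

Write both endpoints as unit vectors p₁, p₂ with components (cos φ cos λ, cos φ sin λ, sin φ).
The central angle between the endpoints is δ = arccos(p₁·p₂) ≈ 1.004 rad (57.6°).
Interpolate at f = 1/2 with slerp weights a = sin((1−f)δ)/sin δ ≈ 0.570, b = sin(fδ)/sin δ ≈ 0.570.
p = a·p₁ + b·p₂ ≈ (0.100, -0.784, 0.613); φ = arcsin(p_z) ≈ 37.77°, λ = atan2(p_y, p_x) ≈ -82.76°.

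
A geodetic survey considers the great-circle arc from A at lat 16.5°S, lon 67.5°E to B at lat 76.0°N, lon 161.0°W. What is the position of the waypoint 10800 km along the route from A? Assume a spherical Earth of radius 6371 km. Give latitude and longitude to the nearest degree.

Write both endpoints as unit vectors p₁, p₂ with components (cos φ cos λ, cos φ sin λ, sin φ).
The central angle between the endpoints is δ = arccos(p₁·p₂) ≈ 2.014 rad (115.4°). The total great-circle distance is δ·R ≈ 2.014 × 6371 ≈ 12834 km, so the target fraction is f = 10800/12834 ≈ 0.841.
Interpolate at f ≈ 0.841 with slerp weights a = sin((1−f)δ)/sin δ ≈ 0.348, b = sin(fδ)/sin δ ≈ 1.099.
p = a·p₁ + b·p₂ ≈ (-0.124, 0.221, 0.967); φ = arcsin(p_z) ≈ 75.31°, λ = atan2(p_y, p_x) ≈ 119.21°.

≈ lat 75°N, lon 119°E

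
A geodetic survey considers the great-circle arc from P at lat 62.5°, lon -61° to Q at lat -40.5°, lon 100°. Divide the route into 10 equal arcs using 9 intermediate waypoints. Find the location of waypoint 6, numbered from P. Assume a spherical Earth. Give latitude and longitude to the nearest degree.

≈ lat 19°, lon 80°

The haversine formula gives a central angle δ ≈ 2.709 rad (155.2°) between the endpoints.
Interpolate at f = 6/10 with slerp weights a = sin((1−f)δ)/sin δ ≈ 2.110, b = sin(fδ)/sin δ ≈ 2.384.
p = a·p₁ + b·p₂ ≈ (0.158, 0.933, 0.323); φ = arcsin(p_z) ≈ 18.86°, λ = atan2(p_y, p_x) ≈ 80.42°.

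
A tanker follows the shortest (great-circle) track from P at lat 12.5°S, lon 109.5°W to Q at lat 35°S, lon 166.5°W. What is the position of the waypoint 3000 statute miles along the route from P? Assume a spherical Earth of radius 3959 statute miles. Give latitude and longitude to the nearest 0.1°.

≈ lat 32.2°S, lon 151.8°W

Convert each endpoint to a unit vector on the sphere (x = cos φ cos λ, y = cos φ sin λ, z = sin φ).
The central angle between the endpoints is δ = arccos(p₁·p₂) ≈ 0.977 rad (56.0°). The total great-circle distance is δ·R ≈ 0.977 × 3959 ≈ 3867 mi, so the target fraction is f = 3000/3867 ≈ 0.776.
Interpolate at f ≈ 0.776 with slerp weights a = sin((1−f)δ)/sin δ ≈ 0.262, b = sin(fδ)/sin δ ≈ 0.829.
p = a·p₁ + b·p₂ ≈ (-0.746, -0.400, -0.532); φ = arcsin(p_z) ≈ -32.17°, λ = atan2(p_y, p_x) ≈ -151.81°.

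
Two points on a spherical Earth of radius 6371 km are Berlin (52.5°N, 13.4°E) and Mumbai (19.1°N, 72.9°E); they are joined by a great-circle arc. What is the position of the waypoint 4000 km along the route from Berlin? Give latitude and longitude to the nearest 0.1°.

≈ 34.4°N, 57.4°E

Write both endpoints as unit vectors p₁, p₂ with components (cos φ cos λ, cos φ sin λ, sin φ).
The central angle between the endpoints is δ = arccos(p₁·p₂) ≈ 0.987 rad (56.5°). The total great-circle distance is δ·R ≈ 0.987 × 6371 ≈ 6285 km, so the target fraction is f = 4000/6285 ≈ 0.636.
Interpolate at f ≈ 0.636 with slerp weights a = sin((1−f)δ)/sin δ ≈ 0.421, b = sin(fδ)/sin δ ≈ 0.704.
p = a·p₁ + b·p₂ ≈ (0.445, 0.695, 0.564); φ = arcsin(p_z) ≈ 34.36°, λ = atan2(p_y, p_x) ≈ 57.39°.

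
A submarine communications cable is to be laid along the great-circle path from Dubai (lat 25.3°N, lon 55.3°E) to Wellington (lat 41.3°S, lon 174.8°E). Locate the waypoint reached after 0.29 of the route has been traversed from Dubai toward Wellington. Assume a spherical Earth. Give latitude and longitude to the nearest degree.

Write both endpoints as unit vectors p₁, p₂ with components (cos φ cos λ, cos φ sin λ, sin φ).
The central angle between the endpoints is δ = arccos(p₁·p₂) ≈ 2.235 rad (128.1°).
Interpolate at f = 0.29 with slerp weights a = sin((1−f)δ)/sin δ ≈ 1.270, b = sin(fδ)/sin δ ≈ 0.767.
p = a·p₁ + b·p₂ ≈ (0.080, 0.996, 0.037); φ = arcsin(p_z) ≈ 2.10°, λ = atan2(p_y, p_x) ≈ 85.41°.

≈ lat 2°N, lon 85°E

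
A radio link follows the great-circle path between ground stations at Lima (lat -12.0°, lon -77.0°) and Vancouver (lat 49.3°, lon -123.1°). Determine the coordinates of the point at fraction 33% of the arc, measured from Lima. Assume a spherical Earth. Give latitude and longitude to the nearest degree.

≈ lat 9°, lon -89°

Convert each endpoint to a unit vector on the sphere (x = cos φ cos λ, y = cos φ sin λ, z = sin φ).
The central angle between the endpoints is δ = arccos(p₁·p₂) ≈ 1.282 rad (73.5°).
Interpolate at f = 0.33 with slerp weights a = sin((1−f)δ)/sin δ ≈ 0.790, b = sin(fδ)/sin δ ≈ 0.428.
p = a·p₁ + b·p₂ ≈ (0.021, -0.987, 0.160); φ = arcsin(p_z) ≈ 9.24°, λ = atan2(p_y, p_x) ≈ -88.76°.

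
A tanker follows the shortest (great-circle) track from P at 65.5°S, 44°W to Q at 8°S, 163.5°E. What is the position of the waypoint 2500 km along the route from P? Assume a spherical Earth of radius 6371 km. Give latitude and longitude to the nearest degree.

≈ 79°S, 111°W

Write both endpoints as unit vectors p₁, p₂ with components (cos φ cos λ, cos φ sin λ, sin φ).
The central angle between the endpoints is δ = arccos(p₁·p₂) ≈ 1.811 rad (103.7°). The total great-circle distance is δ·R ≈ 1.811 × 6371 ≈ 11536 km, so the target fraction is f = 2500/11536 ≈ 0.217.
Interpolate at f ≈ 0.217 with slerp weights a = sin((1−f)δ)/sin δ ≈ 1.018, b = sin(fδ)/sin δ ≈ 0.394.
p = a·p₁ + b·p₂ ≈ (-0.070, -0.182, -0.981); φ = arcsin(p_z) ≈ -78.73°, λ = atan2(p_y, p_x) ≈ -111.07°.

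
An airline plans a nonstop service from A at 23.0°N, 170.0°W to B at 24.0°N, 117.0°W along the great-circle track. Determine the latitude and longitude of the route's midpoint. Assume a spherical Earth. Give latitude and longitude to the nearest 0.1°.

≈ 25.9°N, 143.6°W

Convert each endpoint to a unit vector on the sphere (x = cos φ cos λ, y = cos φ sin λ, z = sin φ).
The central angle between the endpoints is δ = arccos(p₁·p₂) ≈ 0.843 rad (48.3°).
Interpolate at f = 1/2 with slerp weights a = sin((1−f)δ)/sin δ ≈ 0.548, b = sin(fδ)/sin δ ≈ 0.548.
p = a·p₁ + b·p₂ ≈ (-0.724, -0.534, 0.437); φ = arcsin(p_z) ≈ 25.91°, λ = atan2(p_y, p_x) ≈ -143.61°.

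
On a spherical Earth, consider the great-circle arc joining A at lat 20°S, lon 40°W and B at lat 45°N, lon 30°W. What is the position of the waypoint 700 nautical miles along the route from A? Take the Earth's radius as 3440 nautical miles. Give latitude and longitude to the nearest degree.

The haversine formula gives a central angle δ ≈ 1.146 rad (65.6°) between the endpoints. The total great-circle distance is δ·R ≈ 1.146 × 3440 ≈ 3941 nmi, so the target fraction is f = 700/3941 ≈ 0.178.
Interpolate at f ≈ 0.178 with slerp weights a = sin((1−f)δ)/sin δ ≈ 0.888, b = sin(fδ)/sin δ ≈ 0.222.
p = a·p₁ + b·p₂ ≈ (0.775, -0.615, -0.147); φ = arcsin(p_z) ≈ -8.44°, λ = atan2(p_y, p_x) ≈ -38.42°.

≈ lat 8°S, lon 38°W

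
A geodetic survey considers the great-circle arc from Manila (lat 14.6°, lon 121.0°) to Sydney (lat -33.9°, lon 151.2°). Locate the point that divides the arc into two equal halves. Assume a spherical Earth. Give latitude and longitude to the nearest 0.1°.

Convert each endpoint to a unit vector on the sphere (x = cos φ cos λ, y = cos φ sin λ, z = sin φ).
The central angle between the endpoints is δ = arccos(p₁·p₂) ≈ 0.984 rad (56.4°).
Interpolate at f = 1/2 with slerp weights a = sin((1−f)δ)/sin δ ≈ 0.567, b = sin(fδ)/sin δ ≈ 0.567.
p = a·p₁ + b·p₂ ≈ (-0.695, 0.697, -0.173); φ = arcsin(p_z) ≈ -9.99°, λ = atan2(p_y, p_x) ≈ 134.92°.

≈ lat -10.0°, lon 134.9°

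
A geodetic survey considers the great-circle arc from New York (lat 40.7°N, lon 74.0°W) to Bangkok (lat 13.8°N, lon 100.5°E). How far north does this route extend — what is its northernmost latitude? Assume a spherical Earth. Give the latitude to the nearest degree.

The great circle lies in the plane with unit normal n̂ = (p₁ × p₂)/|p₁ × p₂|.
Here n̂_z ≈ +0.086; the vertex latitude is φ_max = arccos|n̂_z| ≈ 85.0°.
Check via Clairaut: cos φ_max = |cos φ₁| · sin C = cos(40.7°)·sin(6.5°) ≈ 0.086, again giving ≈ 85.0°.

≈ 85°N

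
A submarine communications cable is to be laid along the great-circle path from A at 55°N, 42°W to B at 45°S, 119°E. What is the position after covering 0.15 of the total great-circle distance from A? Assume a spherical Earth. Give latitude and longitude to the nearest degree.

Write both endpoints as unit vectors p₁, p₂ with components (cos φ cos λ, cos φ sin λ, sin φ).
The central angle between the endpoints is δ = arccos(p₁·p₂) ≈ 2.868 rad (164.3°).
Interpolate at f = 0.15 with slerp weights a = sin((1−f)δ)/sin δ ≈ 2.393, b = sin(fδ)/sin δ ≈ 1.541.
p = a·p₁ + b·p₂ ≈ (0.492, 0.035, 0.870); φ = arcsin(p_z) ≈ 60.48°, λ = atan2(p_y, p_x) ≈ 4.06°.

≈ 60°N, 4°E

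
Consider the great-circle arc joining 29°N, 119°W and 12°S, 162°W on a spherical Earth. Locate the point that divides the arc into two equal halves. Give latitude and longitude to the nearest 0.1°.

The haversine formula gives a central angle δ ≈ 1.018 rad (58.3°) between the endpoints.
Interpolate at f = 1/2 with slerp weights a = sin((1−f)δ)/sin δ ≈ 0.573, b = sin(fδ)/sin δ ≈ 0.573.
p = a·p₁ + b·p₂ ≈ (-0.775, -0.611, 0.159); φ = arcsin(p_z) ≈ 9.12°, λ = atan2(p_y, p_x) ≈ -141.76°.

≈ 9.1°N, 141.8°W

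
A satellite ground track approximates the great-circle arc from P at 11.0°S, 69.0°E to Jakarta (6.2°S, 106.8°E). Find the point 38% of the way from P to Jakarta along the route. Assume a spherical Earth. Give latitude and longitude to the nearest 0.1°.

Write both endpoints as unit vectors p₁, p₂ with components (cos φ cos λ, cos φ sin λ, sin φ).
The central angle between the endpoints is δ = arccos(p₁·p₂) ≈ 0.657 rad (37.7°).
Interpolate at f = 0.38 with slerp weights a = sin((1−f)δ)/sin δ ≈ 0.649, b = sin(fδ)/sin δ ≈ 0.405.
p = a·p₁ + b·p₂ ≈ (0.112, 0.980, -0.167); φ = arcsin(p_z) ≈ -9.64°, λ = atan2(p_y, p_x) ≈ 83.48°.

≈ 9.6°S, 83.5°E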